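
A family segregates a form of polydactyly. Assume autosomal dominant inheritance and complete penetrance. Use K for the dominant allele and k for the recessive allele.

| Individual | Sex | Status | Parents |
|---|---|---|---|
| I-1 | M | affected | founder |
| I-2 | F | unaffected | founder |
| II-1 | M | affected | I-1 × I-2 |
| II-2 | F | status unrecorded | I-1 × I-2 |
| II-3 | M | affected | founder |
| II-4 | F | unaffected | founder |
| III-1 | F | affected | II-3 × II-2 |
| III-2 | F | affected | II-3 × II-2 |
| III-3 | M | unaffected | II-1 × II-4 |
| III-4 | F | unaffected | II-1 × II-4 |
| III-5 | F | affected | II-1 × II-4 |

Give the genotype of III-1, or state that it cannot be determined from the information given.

III-1's phenotype allows KK or Kk, and no parent or child forces a single allele at both positions; consistent genotype assignments exist with III-1 as KK or Kk.

cannot be determined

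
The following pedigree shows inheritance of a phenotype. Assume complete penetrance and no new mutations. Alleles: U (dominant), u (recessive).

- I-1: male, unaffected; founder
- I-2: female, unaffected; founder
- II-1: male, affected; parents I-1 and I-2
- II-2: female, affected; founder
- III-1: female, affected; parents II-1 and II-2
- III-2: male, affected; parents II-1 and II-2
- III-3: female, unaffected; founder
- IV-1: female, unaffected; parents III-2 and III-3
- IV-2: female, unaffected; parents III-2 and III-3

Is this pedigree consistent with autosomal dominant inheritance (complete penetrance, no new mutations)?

No

Under autosomal dominant, II-1 (affected, male) cannot arise from I-1 (unaffected) × I-2 (unaffected).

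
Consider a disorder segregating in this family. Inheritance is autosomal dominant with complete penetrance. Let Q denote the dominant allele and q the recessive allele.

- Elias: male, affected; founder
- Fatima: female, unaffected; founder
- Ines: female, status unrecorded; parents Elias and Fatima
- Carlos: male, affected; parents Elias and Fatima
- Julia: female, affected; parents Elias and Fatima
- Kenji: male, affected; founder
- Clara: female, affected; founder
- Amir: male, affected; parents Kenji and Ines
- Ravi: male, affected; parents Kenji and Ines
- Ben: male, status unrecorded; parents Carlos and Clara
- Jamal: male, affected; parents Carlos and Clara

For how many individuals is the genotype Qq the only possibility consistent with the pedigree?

Obligate heterozygotes: Carlos is affected so carries Q and received q from Fatima (qq), so Carlos is Qq; Julia is affected so carries Q and received q from Fatima (qq), so Julia is Qq.
Every other individual is either homozygous by phenotype or has at least one consistent homozygous assignment, so the count is 2.

2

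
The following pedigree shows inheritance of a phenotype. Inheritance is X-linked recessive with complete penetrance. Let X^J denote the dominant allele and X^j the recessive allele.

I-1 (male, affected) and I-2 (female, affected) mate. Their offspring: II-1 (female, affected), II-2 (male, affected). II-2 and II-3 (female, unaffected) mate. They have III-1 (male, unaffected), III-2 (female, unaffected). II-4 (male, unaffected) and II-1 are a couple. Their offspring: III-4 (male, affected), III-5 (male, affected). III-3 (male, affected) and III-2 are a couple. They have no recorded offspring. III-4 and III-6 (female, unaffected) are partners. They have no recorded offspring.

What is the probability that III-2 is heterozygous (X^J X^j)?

III-2 is unaffected so carries J and received j from II-2 (X^j Y), so III-2 is X^J X^j, giving P(X^J X^j) = 1.

1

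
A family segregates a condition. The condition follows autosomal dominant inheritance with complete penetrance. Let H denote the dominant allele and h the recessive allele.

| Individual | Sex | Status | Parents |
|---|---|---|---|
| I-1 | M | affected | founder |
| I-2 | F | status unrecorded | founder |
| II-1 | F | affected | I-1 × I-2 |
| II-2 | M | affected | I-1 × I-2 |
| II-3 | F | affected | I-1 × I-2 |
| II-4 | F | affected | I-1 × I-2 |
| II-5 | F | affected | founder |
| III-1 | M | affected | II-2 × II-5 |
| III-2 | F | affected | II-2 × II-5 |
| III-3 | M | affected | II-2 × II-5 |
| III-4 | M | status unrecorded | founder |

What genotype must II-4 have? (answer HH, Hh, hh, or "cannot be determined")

II-4's phenotype allows HH or Hh, and no parent or child forces a single allele at both positions; consistent genotype assignments exist with II-4 as HH or Hh.

cannot be determined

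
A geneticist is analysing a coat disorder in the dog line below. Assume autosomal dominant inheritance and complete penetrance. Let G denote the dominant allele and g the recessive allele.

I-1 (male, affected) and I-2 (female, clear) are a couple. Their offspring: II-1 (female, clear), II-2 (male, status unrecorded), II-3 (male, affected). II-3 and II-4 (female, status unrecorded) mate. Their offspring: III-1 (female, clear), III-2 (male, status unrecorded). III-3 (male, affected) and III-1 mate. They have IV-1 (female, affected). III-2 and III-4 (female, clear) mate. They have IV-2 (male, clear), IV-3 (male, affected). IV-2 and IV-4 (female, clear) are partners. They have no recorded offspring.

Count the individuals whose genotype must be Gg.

5

Obligate heterozygotes: I-1 is affected so carries G and passed g to II-1 (gg), so I-1 is Gg; II-3 is affected so carries G and received g from I-2 (gg), so II-3 is Gg; III-2 passed G to IV-3 (Gg, whose g came from III-4) and passed g to IV-2 (gg), so III-2 is Gg; IV-1 is affected so carries G and received g from III-1 (gg), so IV-1 is Gg; IV-3 is affected so carries G and received g from III-4 (gg), so IV-3 is Gg.
Every other individual is either homozygous by phenotype or has at least one consistent homozygous assignment, so the count is 5.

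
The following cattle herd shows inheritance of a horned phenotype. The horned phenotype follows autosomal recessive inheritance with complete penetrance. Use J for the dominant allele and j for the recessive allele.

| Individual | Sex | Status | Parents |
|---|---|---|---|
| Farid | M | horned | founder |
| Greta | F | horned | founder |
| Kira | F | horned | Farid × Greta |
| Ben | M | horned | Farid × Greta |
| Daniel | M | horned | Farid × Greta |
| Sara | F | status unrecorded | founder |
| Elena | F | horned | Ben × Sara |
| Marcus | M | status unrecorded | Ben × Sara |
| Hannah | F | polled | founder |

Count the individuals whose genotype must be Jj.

No individual's genotype is forced to Jj by the pedigree, so the count is 0.

0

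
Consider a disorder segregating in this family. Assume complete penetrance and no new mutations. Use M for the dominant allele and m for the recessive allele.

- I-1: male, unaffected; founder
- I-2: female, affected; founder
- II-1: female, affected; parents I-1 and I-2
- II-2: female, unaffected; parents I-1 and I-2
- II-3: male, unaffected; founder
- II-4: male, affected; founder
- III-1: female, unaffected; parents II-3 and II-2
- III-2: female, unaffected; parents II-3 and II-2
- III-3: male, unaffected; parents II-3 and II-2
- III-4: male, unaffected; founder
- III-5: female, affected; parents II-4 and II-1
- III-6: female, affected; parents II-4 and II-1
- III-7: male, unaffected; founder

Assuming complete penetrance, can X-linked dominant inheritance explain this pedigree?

A consistent assignment under X-linked dominant exists: I-1 X^m Y, I-2 X^M X^m, II-1 X^M X^m, II-2 X^m X^m, II-3 X^m Y, II-4 X^M Y, III-1 X^m X^m, III-2 X^m X^m, III-3 X^m Y, III-4 X^m Y, III-5 X^M X^M, III-6 X^M X^M, III-7 X^m Y.
In this assignment every recorded phenotype matches its genotype and every non-founder's genotype is obtainable from its parents' genotypes, so the pedigree is consistent.

Yes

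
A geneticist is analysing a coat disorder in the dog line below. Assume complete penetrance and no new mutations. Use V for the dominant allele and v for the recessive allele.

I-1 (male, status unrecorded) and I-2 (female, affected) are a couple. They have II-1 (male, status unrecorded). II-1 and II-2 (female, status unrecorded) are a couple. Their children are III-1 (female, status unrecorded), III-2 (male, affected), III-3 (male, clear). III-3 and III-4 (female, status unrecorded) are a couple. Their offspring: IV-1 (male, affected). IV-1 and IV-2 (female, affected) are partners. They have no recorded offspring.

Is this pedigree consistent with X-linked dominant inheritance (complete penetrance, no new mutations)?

Yes

A consistent assignment under X-linked dominant exists: I-1 X^V Y, I-2 X^V X^V, II-1 X^V Y, II-2 X^V X^v, III-1 X^V X^V, III-2 X^V Y, III-3 X^v Y, III-4 X^V X^V, IV-1 X^V Y, IV-2 X^V X^V.
In this assignment every recorded phenotype matches its genotype and every non-founder's genotype is obtainable from its parents' genotypes, so the pedigree is consistent.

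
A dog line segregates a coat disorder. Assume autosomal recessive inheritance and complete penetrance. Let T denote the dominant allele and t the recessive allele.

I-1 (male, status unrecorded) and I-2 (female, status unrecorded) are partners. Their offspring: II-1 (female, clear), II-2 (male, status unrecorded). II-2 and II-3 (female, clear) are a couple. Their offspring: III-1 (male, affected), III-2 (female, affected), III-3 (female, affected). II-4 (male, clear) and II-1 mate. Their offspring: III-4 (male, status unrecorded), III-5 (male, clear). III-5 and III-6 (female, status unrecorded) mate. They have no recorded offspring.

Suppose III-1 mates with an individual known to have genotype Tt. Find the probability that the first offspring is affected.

1/2

III-1 is affected, so III-1 is tt.
The cross gives 1/2 Tt : 1/2 tt, so P(offspring is affected) = 1/2.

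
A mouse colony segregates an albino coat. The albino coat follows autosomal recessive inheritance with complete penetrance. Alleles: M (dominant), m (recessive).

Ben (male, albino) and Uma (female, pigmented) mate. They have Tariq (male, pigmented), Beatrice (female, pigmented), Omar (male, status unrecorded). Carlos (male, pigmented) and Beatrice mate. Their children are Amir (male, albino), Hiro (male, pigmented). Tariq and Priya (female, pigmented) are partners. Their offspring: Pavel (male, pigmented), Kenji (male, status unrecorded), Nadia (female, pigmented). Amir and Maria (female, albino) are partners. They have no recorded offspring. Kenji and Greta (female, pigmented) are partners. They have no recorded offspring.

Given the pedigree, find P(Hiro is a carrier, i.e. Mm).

2/3

Carlos is pigmented so carries M and passed m to Amir (mm), so Carlos is Mm.
Beatrice is pigmented so carries M and received m from Ben (mm), so Beatrice is Mm.
Their cross gives offspring ratios 1/4 MM : 1/2 Mm : 1/4 mm. Conditioning on Hiro being pigmented, P(Mm) = 1/2 / 3/4 = 2/3.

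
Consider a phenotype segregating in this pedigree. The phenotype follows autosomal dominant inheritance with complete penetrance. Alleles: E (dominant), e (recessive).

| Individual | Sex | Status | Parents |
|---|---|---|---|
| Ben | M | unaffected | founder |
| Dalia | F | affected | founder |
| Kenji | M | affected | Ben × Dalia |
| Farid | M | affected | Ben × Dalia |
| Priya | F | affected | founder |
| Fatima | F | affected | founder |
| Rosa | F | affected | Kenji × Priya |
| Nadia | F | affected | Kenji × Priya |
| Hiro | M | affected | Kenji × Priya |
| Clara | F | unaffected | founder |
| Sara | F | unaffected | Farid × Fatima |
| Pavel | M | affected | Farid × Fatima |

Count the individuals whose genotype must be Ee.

Obligate heterozygotes: Kenji is affected so carries E and received e from Ben (ee), so Kenji is Ee; Farid is affected so carries E and received e from Ben (ee), so Farid is Ee; Fatima is affected so carries E and passed e to Sara (ee), so Fatima is Ee.
Every other individual is either homozygous by phenotype or has at least one consistent homozygous assignment, so the count is 3.

3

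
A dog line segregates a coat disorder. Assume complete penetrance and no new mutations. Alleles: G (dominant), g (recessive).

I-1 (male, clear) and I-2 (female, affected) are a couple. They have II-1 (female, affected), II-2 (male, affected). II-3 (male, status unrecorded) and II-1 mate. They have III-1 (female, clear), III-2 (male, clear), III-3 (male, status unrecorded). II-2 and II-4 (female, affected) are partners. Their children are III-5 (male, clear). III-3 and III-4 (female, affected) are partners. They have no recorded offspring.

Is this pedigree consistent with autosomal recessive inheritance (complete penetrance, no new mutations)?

Under autosomal recessive, III-5 (clear, male) cannot arise from II-2 (affected) × II-4 (affected).

No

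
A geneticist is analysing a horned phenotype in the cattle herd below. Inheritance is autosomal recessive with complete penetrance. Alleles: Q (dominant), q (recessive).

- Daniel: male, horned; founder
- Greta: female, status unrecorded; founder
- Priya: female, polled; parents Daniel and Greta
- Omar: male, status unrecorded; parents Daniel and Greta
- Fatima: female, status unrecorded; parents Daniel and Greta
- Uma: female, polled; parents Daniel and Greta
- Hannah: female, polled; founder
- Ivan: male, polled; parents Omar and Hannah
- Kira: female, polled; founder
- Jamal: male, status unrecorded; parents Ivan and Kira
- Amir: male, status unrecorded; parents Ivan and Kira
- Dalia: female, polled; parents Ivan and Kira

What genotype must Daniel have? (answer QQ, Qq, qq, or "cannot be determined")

Daniel is horned, so Daniel is qq.

qq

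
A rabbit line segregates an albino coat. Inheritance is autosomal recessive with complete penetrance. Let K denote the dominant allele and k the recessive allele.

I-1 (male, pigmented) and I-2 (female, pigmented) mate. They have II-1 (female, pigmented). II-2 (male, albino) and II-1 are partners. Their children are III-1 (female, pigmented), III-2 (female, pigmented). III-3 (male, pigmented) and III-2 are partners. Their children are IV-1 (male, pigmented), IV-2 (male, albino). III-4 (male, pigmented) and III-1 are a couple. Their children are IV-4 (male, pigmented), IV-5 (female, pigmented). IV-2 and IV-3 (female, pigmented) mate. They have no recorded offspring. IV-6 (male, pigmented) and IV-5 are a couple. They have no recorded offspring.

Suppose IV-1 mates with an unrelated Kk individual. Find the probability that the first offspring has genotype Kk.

1/2

III-3 is pigmented so carries K and passed k to IV-2 (kk), so III-3 is Kk.
III-2 is pigmented so carries K and received k from II-2 (kk), so III-2 is Kk.
IV-1 is a pigmented offspring of III-3 (Kk) × III-2 (Kk), whose cross gives 1/4 KK : 1/2 Kk : 1/4 kk; conditioning on being pigmented, IV-1 is KK with probability 1/3, Kk with probability 2/3.
Summing over parental genotype combinations, P(offspring has genotype Kk) = 1/3·1/2 + 2/3·1/2 = 1/2.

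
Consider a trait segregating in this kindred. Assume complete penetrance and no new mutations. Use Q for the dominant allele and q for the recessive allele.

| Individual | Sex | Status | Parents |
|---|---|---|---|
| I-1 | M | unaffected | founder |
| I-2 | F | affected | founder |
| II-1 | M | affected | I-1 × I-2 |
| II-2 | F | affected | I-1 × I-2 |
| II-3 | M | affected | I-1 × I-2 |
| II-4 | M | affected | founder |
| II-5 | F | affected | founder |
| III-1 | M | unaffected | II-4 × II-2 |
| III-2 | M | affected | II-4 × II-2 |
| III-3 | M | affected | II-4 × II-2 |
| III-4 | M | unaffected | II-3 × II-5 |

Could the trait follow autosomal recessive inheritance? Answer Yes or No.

No

Under autosomal recessive, III-1 (unaffected, male) cannot arise from II-4 (affected) × II-2 (affected).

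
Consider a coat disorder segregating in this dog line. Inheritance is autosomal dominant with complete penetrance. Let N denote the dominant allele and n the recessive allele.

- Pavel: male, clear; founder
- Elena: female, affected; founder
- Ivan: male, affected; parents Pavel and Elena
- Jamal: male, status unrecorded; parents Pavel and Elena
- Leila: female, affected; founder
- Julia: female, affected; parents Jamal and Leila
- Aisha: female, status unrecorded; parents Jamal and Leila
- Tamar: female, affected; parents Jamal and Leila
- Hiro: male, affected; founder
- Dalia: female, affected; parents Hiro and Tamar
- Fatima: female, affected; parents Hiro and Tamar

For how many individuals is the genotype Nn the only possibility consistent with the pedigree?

Obligate heterozygotes: Ivan is affected so carries N and received n from Pavel (nn), so Ivan is Nn.
Every other individual is either homozygous by phenotype or has at least one consistent homozygous assignment, so the count is 1.

1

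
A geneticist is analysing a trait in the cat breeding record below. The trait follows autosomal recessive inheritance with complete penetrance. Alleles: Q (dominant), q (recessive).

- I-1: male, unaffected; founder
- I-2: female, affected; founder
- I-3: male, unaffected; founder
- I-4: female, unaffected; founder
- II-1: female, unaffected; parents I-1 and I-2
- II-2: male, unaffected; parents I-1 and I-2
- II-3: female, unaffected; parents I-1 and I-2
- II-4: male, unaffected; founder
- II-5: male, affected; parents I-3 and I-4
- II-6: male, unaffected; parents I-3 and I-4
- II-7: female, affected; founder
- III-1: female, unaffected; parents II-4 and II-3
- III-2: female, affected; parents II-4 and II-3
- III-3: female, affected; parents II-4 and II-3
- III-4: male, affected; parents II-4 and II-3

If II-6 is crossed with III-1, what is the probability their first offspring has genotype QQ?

I-3 is unaffected so carries Q and passed q to II-5 (qq), so I-3 is Qq.
I-4 is unaffected so carries Q and passed q to II-5 (qq), so I-4 is Qq.
II-6 is an unaffected offspring of I-3 (Qq) × I-4 (Qq), whose cross gives 1/4 QQ : 1/2 Qq : 1/4 qq; conditioning on being unaffected, II-6 is QQ with probability 1/3, Qq with probability 2/3.
II-4 is unaffected so carries Q and passed q to III-2 (qq), so II-4 is Qq.
II-3 is unaffected so carries Q and received q from I-2 (qq), so II-3 is Qq.
III-1 is an unaffected offspring of II-4 (Qq) × II-3 (Qq), whose cross gives 1/4 QQ : 1/2 Qq : 1/4 qq; conditioning on being unaffected, III-1 is QQ with probability 1/3, Qq with probability 2/3.
Summing over parental genotype combinations, P(offspring has genotype QQ) = 1/9·1 + 2/9·1/2 + 2/9·1/2 + 4/9·1/4 = 4/9.

4/9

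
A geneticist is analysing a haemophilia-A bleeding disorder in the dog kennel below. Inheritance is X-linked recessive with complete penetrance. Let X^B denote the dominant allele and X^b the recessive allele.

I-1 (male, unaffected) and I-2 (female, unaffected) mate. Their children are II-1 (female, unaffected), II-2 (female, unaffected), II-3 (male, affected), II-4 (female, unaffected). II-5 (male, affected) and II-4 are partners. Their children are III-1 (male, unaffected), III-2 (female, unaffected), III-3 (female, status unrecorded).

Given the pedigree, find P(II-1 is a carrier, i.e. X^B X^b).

1/2

I-1 is unaffected, so I-1 is X^B Y.
I-2 is unaffected so carries B and passed b to II-3 (X^b Y), so I-2 is X^B X^b.
Their cross gives offspring ratios 1/2 X^B X^B : 1/2 X^B X^b. Conditioning on II-1 being unaffected, P(X^B X^b) = 1/2 / 1 = 1/2.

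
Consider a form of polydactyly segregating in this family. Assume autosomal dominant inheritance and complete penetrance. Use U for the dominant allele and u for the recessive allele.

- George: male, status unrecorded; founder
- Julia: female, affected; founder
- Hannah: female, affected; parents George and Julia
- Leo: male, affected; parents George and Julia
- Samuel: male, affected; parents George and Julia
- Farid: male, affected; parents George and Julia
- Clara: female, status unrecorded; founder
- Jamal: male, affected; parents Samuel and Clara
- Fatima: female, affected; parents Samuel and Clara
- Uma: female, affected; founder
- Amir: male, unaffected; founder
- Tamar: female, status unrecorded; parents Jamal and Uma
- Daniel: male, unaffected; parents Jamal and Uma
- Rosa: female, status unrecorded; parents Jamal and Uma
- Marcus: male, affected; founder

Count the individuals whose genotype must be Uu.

2

Obligate heterozygotes: Jamal is affected so carries U and passed u to Daniel (uu), so Jamal is Uu; Uma is affected so carries U and passed u to Daniel (uu), so Uma is Uu.
Every other individual is either homozygous by phenotype or has at least one consistent homozygous assignment, so the count is 2.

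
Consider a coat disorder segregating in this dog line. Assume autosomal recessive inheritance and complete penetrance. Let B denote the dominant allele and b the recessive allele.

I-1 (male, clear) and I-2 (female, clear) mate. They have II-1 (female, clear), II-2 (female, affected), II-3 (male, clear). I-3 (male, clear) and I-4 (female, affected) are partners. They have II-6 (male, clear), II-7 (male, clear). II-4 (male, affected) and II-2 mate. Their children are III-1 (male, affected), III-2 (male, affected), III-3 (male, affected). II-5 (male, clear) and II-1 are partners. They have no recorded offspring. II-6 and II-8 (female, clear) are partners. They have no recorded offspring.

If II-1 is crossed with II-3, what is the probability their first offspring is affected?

1/9

I-1 is clear so carries B and passed b to II-2 (bb), so I-1 is Bb.
I-2 is clear so carries B and passed b to II-2 (bb), so I-2 is Bb.
II-1 is a clear offspring of I-1 (Bb) × I-2 (Bb), whose cross gives 1/4 BB : 1/2 Bb : 1/4 bb; conditioning on being clear, II-1 is BB with probability 1/3, Bb with probability 2/3.
II-3 is a clear offspring of I-1 (Bb) × I-2 (Bb), whose cross gives 1/4 BB : 1/2 Bb : 1/4 bb; conditioning on being clear, II-3 is BB with probability 1/3, Bb with probability 2/3.
Summing over parental genotype combinations, P(offspring is affected) = 4/9·1/4 = 1/9.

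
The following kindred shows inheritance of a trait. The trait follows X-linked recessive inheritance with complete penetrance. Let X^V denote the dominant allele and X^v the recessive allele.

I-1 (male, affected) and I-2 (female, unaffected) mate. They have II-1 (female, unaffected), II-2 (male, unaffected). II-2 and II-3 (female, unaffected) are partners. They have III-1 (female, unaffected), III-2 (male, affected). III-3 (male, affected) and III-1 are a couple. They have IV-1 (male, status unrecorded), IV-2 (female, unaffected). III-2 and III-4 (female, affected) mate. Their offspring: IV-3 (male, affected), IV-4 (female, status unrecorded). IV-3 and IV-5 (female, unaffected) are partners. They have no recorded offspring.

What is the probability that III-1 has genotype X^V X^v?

1/3

II-2 is unaffected, so II-2 is X^V Y.
II-3 is unaffected so carries V and passed v to III-2 (X^v Y), so II-3 is X^V X^v.
Their cross gives offspring ratios 1/2 X^V X^V : 1/2 X^V X^v. Conditioning on III-1 being unaffected, P(X^V X^v) = 1/2 / 1 = 1/2 before taking III-1's own offspring into account.
III-3 is affected, so III-3 is X^v Y.
Now use III-1's offspring. Probability of each recorded status — unaffected daughter IV-2: 1/2 if III-1 is X^V X^v, 1 if X^V X^V. (IV-1: equally likely either way, so uninformative.)
Bayes: P(X^V X^v) = 1/2·1/2 / (1/2·1/2 + 1/2·1) = 1/3.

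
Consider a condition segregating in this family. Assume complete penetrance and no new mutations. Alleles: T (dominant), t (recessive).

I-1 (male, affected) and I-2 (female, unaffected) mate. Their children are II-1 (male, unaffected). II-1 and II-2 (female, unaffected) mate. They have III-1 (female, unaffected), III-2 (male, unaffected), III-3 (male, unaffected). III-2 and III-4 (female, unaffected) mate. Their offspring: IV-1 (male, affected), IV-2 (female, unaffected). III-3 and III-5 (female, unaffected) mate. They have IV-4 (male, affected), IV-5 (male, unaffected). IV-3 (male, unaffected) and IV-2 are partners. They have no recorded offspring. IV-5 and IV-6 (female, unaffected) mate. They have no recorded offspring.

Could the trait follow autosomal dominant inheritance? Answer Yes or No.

No

Under autosomal dominant, IV-1 (affected, male) cannot arise from III-2 (unaffected) × III-4 (unaffected).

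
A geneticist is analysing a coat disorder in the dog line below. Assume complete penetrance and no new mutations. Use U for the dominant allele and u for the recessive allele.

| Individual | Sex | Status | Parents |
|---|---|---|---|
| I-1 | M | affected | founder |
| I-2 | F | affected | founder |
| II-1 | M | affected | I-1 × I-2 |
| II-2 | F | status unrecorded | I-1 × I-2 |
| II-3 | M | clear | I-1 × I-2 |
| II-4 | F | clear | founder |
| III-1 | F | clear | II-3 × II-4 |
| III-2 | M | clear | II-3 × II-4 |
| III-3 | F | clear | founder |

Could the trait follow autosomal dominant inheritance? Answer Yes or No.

Yes

A consistent assignment under autosomal dominant exists: I-1 Uu, I-2 Uu, II-1 UU, II-2 UU, II-3 uu, II-4 uu, III-1 uu, III-2 uu, III-3 uu.
In this assignment every recorded phenotype matches its genotype and every non-founder's genotype is obtainable from its parents' genotypes, so the pedigree is consistent.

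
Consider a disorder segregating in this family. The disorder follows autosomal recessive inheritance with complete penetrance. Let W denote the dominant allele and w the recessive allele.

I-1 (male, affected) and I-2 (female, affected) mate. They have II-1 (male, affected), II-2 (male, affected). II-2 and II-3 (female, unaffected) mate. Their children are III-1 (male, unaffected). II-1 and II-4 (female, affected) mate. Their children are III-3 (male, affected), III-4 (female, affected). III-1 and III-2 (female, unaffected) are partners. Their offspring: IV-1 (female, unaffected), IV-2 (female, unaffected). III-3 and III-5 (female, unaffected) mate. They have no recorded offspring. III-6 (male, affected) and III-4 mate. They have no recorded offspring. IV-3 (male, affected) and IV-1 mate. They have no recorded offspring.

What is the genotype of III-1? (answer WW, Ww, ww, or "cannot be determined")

From phenotype alone, III-1 is WW or Ww.
III-1 is unaffected so carries W and received w from II-2 (ww), so III-1 is Ww.

Ww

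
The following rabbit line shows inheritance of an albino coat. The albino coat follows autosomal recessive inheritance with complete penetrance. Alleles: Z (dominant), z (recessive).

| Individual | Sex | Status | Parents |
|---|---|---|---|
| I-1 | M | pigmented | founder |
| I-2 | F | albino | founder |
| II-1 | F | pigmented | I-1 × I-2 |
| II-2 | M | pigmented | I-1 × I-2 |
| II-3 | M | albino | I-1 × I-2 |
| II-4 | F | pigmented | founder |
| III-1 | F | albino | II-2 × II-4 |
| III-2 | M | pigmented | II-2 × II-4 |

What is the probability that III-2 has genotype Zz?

II-2 is pigmented so carries Z and received z from I-2 (zz), so II-2 is Zz.
II-4 is pigmented so carries Z and passed z to III-1 (zz), so II-4 is Zz.
Their cross gives offspring ratios 1/4 ZZ : 1/2 Zz : 1/4 zz. Conditioning on III-2 being pigmented, P(Zz) = 1/2 / 3/4 = 2/3.

2/3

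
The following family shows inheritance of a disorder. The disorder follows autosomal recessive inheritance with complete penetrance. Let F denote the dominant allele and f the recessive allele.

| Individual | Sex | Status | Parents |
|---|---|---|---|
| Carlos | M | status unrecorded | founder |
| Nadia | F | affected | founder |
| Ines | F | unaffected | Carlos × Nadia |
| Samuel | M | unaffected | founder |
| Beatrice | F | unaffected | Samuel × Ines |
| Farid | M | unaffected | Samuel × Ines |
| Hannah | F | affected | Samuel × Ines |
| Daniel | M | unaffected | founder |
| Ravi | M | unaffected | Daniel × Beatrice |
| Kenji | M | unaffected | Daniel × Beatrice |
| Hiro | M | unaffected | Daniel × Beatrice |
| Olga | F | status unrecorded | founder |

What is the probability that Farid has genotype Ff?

2/3

Samuel is unaffected so carries F and passed f to Hannah (ff), so Samuel is Ff.
Ines is unaffected so carries F and received f from Nadia (ff), so Ines is Ff.
Their cross gives offspring ratios 1/4 FF : 1/2 Ff : 1/4 ff. Conditioning on Farid being unaffected, P(Ff) = 1/2 / 3/4 = 2/3.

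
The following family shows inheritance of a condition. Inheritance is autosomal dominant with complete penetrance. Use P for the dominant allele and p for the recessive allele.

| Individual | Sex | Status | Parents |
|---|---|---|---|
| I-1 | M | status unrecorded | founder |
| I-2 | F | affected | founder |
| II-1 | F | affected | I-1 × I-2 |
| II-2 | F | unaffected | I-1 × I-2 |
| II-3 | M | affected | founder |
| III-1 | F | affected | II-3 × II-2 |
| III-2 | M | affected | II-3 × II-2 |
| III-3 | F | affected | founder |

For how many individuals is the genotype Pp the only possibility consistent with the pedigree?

3

Obligate heterozygotes: I-2 is affected so carries P and passed p to II-2 (pp), so I-2 is Pp; III-1 is affected so carries P and received p from II-2 (pp), so III-1 is Pp; III-2 is affected so carries P and received p from II-2 (pp), so III-2 is Pp.
Every other individual is either homozygous by phenotype or has at least one consistent homozygous assignment, so the count is 3.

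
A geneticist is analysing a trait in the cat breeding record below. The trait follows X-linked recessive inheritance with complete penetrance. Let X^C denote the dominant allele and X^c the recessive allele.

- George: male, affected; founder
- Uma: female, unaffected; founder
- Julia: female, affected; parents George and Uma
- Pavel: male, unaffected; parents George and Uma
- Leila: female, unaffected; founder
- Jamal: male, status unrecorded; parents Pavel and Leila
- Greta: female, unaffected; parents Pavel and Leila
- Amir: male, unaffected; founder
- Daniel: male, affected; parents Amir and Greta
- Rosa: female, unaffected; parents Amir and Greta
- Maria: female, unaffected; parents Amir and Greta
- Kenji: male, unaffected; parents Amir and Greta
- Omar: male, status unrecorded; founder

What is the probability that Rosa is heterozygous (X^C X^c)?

1/2

Amir is unaffected, so Amir is X^C Y.
Greta is unaffected so carries C and passed c to Daniel (X^c Y), so Greta is X^C X^c.
Their cross gives offspring ratios 1/2 X^C X^C : 1/2 X^C X^c. Conditioning on Rosa being unaffected, P(X^C X^c) = 1/2 / 1 = 1/2.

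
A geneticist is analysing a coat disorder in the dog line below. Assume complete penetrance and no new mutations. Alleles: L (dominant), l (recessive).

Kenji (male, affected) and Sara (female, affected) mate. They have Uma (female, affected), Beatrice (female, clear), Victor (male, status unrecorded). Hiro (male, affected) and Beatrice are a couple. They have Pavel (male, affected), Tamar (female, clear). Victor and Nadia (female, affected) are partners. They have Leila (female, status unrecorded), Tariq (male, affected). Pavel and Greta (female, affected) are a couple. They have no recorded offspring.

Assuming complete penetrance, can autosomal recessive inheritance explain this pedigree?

No

Under autosomal recessive, Beatrice (clear, female) cannot arise from Kenji (affected) × Sara (affected).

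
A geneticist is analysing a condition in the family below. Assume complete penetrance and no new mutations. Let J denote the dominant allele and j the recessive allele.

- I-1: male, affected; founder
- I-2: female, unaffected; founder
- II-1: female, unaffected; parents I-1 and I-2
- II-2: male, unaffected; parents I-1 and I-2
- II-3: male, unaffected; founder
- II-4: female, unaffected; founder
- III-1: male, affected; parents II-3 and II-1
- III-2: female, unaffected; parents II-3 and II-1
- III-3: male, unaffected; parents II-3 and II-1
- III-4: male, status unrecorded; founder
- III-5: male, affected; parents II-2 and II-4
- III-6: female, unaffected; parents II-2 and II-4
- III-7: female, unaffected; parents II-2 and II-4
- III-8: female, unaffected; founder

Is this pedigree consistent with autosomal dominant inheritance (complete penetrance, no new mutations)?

No

Under autosomal dominant, III-1 (affected, male) cannot arise from II-3 (unaffected) × II-1 (unaffected).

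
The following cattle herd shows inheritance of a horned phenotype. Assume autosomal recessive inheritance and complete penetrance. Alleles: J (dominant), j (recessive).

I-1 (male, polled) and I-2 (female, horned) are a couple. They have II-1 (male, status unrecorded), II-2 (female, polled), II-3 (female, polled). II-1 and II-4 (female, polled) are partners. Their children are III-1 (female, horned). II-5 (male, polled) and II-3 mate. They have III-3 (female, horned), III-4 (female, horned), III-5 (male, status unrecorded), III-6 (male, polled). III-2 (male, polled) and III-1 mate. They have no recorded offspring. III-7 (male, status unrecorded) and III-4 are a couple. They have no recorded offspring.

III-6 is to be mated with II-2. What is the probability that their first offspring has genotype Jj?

II-5 is polled so carries J and passed j to III-3 (jj), so II-5 is Jj.
II-3 is polled so carries J and received j from I-2 (jj), so II-3 is Jj.
III-6 is a polled offspring of II-5 (Jj) × II-3 (Jj), whose cross gives 1/4 JJ : 1/2 Jj : 1/4 jj; conditioning on being polled, III-6 is JJ with probability 1/3, Jj with probability 2/3.
II-2 is polled so carries J and received j from I-2 (jj), so II-2 is Jj.
Summing over parental genotype combinations, P(offspring has genotype Jj) = 1/3·1/2 + 2/3·1/2 = 1/2.

1/2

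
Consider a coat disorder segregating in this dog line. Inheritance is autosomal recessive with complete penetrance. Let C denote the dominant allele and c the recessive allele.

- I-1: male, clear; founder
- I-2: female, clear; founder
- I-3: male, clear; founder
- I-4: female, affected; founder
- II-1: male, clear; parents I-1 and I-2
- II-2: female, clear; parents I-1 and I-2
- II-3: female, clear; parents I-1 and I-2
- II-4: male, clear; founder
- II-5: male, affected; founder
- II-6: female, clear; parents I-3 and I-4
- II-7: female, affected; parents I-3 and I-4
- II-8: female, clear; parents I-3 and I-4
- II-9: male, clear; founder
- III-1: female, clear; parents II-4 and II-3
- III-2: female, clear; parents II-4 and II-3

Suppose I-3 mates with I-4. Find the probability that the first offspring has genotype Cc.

I-3 is clear so carries C and passed c to II-7 (cc), so I-3 is Cc.
I-4 is affected, so I-4 is cc.
The cross gives 1/2 Cc : 1/2 cc, so P(offspring has genotype Cc) = 1/2.

1/2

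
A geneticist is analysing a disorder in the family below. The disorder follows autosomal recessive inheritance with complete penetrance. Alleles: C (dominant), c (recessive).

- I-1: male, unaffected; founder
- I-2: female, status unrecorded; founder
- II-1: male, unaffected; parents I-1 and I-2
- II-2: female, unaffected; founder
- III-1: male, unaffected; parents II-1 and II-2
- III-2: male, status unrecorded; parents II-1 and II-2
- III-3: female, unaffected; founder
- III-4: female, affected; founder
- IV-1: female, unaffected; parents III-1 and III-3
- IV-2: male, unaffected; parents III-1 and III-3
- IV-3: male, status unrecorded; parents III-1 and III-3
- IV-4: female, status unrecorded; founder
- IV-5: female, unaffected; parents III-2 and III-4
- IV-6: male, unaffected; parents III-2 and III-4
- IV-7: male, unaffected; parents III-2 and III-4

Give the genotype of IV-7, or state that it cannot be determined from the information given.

Cc

From phenotype alone, IV-7 is CC or Cc.
IV-7 is unaffected so carries C and received c from III-4 (cc), so IV-7 is Cc.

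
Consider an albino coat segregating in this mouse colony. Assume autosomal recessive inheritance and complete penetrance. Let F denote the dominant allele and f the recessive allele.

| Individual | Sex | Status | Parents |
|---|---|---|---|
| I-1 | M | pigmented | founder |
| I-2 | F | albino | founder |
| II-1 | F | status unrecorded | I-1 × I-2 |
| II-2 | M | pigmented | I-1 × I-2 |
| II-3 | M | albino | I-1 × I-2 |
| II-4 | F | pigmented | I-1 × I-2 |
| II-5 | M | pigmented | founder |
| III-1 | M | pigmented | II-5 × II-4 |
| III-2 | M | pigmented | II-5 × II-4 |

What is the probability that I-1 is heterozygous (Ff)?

I-1 is pigmented so carries F and passed f to II-3 (ff), so I-1 is Ff, giving P(Ff) = 1.

1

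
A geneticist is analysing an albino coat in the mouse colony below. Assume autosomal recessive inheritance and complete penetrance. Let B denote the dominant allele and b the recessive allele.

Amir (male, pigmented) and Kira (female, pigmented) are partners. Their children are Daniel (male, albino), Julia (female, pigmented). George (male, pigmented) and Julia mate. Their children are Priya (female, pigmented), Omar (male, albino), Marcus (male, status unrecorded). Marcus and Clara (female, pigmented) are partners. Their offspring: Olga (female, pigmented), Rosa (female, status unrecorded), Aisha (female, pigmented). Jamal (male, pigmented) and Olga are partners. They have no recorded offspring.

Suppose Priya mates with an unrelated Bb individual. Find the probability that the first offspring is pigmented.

5/6

George is pigmented so carries B and passed b to Omar (bb), so George is Bb.
Julia is pigmented so carries B and passed b to Omar (bb), so Julia is Bb.
Priya is a pigmented offspring of George (Bb) × Julia (Bb), whose cross gives 1/4 BB : 1/2 Bb : 1/4 bb; conditioning on being pigmented, Priya is BB with probability 1/3, Bb with probability 2/3.
Summing over parental genotype combinations, P(offspring is pigmented) = 1/3·1 + 2/3·3/4 = 5/6.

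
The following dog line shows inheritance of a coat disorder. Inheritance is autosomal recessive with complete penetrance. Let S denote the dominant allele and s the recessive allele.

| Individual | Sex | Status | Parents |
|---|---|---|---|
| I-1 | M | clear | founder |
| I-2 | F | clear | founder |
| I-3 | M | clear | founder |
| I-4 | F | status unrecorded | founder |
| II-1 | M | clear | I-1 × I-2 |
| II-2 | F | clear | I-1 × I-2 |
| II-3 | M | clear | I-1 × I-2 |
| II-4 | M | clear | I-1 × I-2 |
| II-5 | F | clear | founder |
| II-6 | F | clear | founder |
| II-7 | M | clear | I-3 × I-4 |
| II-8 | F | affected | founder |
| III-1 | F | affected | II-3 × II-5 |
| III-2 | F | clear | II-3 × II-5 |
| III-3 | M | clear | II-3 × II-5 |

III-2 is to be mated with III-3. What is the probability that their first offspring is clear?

8/9

II-3 is clear so carries S and passed s to III-1 (ss), so II-3 is Ss.
II-5 is clear so carries S and passed s to III-1 (ss), so II-5 is Ss.
III-2 is a clear offspring of II-3 (Ss) × II-5 (Ss), whose cross gives 1/4 SS : 1/2 Ss : 1/4 ss; conditioning on being clear, III-2 is SS with probability 1/3, Ss with probability 2/3.
III-3 is a clear offspring of II-3 (Ss) × II-5 (Ss), whose cross gives 1/4 SS : 1/2 Ss : 1/4 ss; conditioning on being clear, III-3 is SS with probability 1/3, Ss with probability 2/3.
Summing over parental genotype combinations, P(offspring is clear) = 1/9·1 + 2/9·1 + 2/9·1 + 4/9·3/4 = 8/9.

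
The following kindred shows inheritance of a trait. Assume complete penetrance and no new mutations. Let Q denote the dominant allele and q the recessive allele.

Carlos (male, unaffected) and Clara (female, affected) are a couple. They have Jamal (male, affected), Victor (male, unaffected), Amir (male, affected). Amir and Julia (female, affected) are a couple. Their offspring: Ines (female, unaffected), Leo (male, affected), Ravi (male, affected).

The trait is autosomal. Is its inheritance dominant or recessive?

dominant

Amir and Julia are both affected yet have an unaffected child Ines. Under a recessive model two affected parents are homozygous and every child would be affected, so the trait cannot be recessive.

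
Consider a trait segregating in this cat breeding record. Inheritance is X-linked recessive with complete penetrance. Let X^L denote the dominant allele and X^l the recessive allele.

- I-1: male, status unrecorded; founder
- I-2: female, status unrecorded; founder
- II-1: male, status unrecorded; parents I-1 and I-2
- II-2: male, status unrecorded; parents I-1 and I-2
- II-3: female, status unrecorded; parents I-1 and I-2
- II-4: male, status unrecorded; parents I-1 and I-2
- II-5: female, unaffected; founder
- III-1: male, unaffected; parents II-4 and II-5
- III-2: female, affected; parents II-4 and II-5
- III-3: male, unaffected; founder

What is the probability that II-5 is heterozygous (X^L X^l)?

II-5 is unaffected so carries L and passed l to III-2 (X^l X^l), so II-5 is X^L X^l, giving P(X^L X^l) = 1.

1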